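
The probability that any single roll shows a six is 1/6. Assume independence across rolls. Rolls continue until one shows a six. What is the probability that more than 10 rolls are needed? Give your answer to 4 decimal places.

Y = number of rolls to the first success; geometric, p = 0.166667.
P(Y > 10) = P(first 10 all fail) = (1−p)^10 = 0.161506

0.1615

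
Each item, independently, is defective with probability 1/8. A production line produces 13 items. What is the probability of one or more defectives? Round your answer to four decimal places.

P(at least one) = 1 − P(none) = 1 − (1 − 0.125)^13
= 1 − 0.176240 = 0.823760

0.8238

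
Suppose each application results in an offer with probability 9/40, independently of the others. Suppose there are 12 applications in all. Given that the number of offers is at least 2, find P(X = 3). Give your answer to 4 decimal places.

0.3201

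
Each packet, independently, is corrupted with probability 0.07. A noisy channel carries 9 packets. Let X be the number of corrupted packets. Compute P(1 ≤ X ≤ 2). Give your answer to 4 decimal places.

0.4587

X ~ Binomial(9, 0.07); P(1 ≤ X ≤ 2) = Σ C(9,k) p^k (1−p)^(9−k) over k:
  k=1: C(9,1)·0.07^1·0.93^8 = 0.352537
  k=2: C(9,2)·0.07^2·0.93^7 = 0.106140
Total = 0.458677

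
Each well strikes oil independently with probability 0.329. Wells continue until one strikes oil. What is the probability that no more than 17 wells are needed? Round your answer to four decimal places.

0.9989

Y = number of wells to the first success; geometric, p = 0.329.
P(Y ≤ 17) = 1 − (1−p)^17 = 1 − 0.001133 = 0.998867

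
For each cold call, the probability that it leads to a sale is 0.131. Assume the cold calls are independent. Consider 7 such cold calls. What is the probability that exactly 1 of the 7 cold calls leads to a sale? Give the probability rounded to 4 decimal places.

0.3949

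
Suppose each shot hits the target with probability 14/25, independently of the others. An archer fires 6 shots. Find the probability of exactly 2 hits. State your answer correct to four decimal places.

0.1763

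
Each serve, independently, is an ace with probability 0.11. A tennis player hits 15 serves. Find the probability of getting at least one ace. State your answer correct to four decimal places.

P(at least one) = 1 − P(none) = 1 − (1 − 0.11)^15
= 1 − 0.174121 = 0.825879

0.8259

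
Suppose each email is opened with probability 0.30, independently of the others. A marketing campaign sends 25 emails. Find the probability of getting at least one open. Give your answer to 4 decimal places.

0.9999

P(at least one) = 1 − P(none) = 1 − (1 − 0.30)^25
= 1 − 0.000134 = 0.999866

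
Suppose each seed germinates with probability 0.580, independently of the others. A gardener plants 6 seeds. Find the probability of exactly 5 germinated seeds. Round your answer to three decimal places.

0.165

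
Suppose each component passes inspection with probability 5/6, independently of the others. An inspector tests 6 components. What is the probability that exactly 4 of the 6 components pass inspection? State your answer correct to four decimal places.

0.2009

X ~ Binomial(n=6, p=0.833333).
P(X=4) = C(6,4) · p^4 · (1−p)^2
= 15 · 0.48225 · 0.027778 = 0.200939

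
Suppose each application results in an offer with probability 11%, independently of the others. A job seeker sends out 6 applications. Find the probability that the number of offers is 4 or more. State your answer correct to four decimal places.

0.0018

X ~ Binomial(6, 0.11); P(X ≥ 4) = Σ C(6,k) p^k (1−p)^(6−k) over k:
  k=4: C(6,4)·0.11^4·0.89^2 = 0.001740
  k=5: C(6,5)·0.11^5·0.89^1 = 0.000086
  k=6: C(6,6)·0.11^6·0.89^0 = 0.000002
Total = 0.001827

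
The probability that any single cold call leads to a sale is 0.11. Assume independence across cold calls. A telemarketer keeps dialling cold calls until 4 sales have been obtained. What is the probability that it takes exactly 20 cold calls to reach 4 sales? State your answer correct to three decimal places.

0.022

Y = trial on which the fourth success occurs; negative binomial, r=4, p=0.11.
P(Y=20) = C(19,3) · p^4 · (1−p)^16
= 969 · 0.00014641 · 0.15497 = 0.02199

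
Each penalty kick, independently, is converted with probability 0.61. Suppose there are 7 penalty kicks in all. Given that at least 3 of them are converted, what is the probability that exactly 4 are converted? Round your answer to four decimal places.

0.3148

X ~ Binomial(7, 0.61). Want P(X=4 | X≥3) = P(X=4) / P(X≥3).
P(X=4) = C(7,4)·0.61^4·0.39^3 = 0.287463
P(X≥3) = 1 − 0.001372 − 0.015025 − 0.070502 = 0.913101
Ratio = 0.287463 / 0.913101 = 0.314820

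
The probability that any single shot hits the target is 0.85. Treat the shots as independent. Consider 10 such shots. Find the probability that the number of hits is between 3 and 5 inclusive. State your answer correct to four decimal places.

X ~ Binomial(10, 0.85); P(3 ≤ X ≤ 5) = Σ C(10,k) p^k (1−p)^(10−k) over k:
  k=3: C(10,3)·0.85^3·0.15^7 = 0.000126
  k=4: C(10,4)·0.85^4·0.15^6 = 0.001249
  k=5: C(10,5)·0.85^5·0.15^5 = 0.008491
Total = 0.009865

0.0099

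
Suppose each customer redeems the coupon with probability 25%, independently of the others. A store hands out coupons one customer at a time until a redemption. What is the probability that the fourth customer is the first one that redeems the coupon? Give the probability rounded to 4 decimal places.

0.1055

Geometric (trials to first success), p = 0.25.
P(Y = 4) = (1−p)^3 · p = 0.42188 · 0.25 = 0.105469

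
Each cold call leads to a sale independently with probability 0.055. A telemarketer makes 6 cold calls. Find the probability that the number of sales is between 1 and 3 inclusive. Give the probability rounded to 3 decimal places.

X ~ Binomial(6, 0.055); P(1 ≤ X ≤ 3) = Σ C(6,k) p^k (1−p)^(6−k) over k:
  k=1: C(6,1)·0.055^1·0.945^5 = 0.24870
  k=2: C(6,2)·0.055^2·0.945^4 = 0.03619
  k=3: C(6,3)·0.055^3·0.945^3 = 0.00281
Total = 0.28769

0.288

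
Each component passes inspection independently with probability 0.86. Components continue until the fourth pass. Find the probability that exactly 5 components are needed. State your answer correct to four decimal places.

Y = trial on which the fourth success occurs; negative binomial, r=4, p=0.86.
P(Y=5) = C(4,3) · p^4 · (1−p)^1
= 4 · 0.54701 · 0.14 = 0.306325

0.3063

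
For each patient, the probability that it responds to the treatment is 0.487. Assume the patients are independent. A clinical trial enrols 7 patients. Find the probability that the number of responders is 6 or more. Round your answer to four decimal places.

0.0544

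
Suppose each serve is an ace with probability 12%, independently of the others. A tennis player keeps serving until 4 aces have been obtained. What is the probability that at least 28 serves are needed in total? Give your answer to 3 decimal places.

0.590

Needing more than 27 serves ⇔ fewer than 4 successes in the first 27. With X ~ Binomial(27, 0.12), P(Y > 27) = P(X ≤ 3).
  k=0: C(27,0)·0.12^0·0.88^27 = 0.03170
  k=1: C(27,1)·0.12^1·0.88^26 = 0.11671
  k=2: C(27,2)·0.12^2·0.88^25 = 0.20689
  k=3: C(27,3)·0.12^3·0.88^24 = 0.23510
P(X ≤ 3) = 0.59039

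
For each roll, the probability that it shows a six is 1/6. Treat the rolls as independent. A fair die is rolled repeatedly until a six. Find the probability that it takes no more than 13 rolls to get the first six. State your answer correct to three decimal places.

Y = number of rolls to the first success; geometric, p = 0.166667.
P(Y ≤ 13) = 1 − (1−p)^13 = 1 − 0.09346 = 0.90654

0.907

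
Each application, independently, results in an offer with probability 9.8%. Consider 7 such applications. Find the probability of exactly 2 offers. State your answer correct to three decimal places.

X ~ Binomial(n=7, p=0.098).
P(X=2) = C(7,2) · p^2 · (1−p)^5
= 21 · 0.009604 · 0.59708 = 0.12042

0.120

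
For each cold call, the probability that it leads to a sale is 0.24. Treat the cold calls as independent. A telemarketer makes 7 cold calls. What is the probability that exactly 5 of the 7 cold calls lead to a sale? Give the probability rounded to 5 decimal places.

X ~ Binomial(n=7, p=0.24).
P(X=5) = C(7,5) · p^5 · (1−p)^2
= 21 · 0.00079626 · 0.5776 = 0.0096583

0.00966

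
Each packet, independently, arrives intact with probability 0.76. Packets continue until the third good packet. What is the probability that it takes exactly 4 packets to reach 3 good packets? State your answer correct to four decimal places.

Y = trial on which the third success occurs; negative binomial, r=3, p=0.76.
P(Y=4) = C(3,2) · p^3 · (1−p)^1
= 3 · 0.43898 · 0.24 = 0.316063

0.3161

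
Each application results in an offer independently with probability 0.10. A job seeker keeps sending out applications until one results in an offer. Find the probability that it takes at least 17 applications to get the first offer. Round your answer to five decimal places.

Y = number of applications to the first success; geometric, p = 0.10.
P(Y > 16) = P(first 16 all fail) = (1−p)^16 = 0.1853020

0.18530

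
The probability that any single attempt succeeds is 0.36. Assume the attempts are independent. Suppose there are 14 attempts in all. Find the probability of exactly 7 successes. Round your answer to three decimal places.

X ~ Binomial(n=14, p=0.36).
P(X=7) = C(14,7) · p^7 · (1−p)^7
= 3432 · 0.00078364 · 0.04398 = 0.11828

0.118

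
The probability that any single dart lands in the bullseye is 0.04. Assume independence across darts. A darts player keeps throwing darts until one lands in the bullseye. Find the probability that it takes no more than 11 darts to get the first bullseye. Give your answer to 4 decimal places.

0.3618

Y = number of darts to the first success; geometric, p = 0.04.
P(Y ≤ 11) = 1 − (1−p)^11 = 1 − 0.638239 = 0.361761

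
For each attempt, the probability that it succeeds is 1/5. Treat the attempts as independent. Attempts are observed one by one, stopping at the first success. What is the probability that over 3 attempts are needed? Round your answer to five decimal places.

0.51200

Y = number of attempts to the first success; geometric, p = 0.20.
P(Y > 3) = P(first 3 all fail) = (1−p)^3 = 0.5120000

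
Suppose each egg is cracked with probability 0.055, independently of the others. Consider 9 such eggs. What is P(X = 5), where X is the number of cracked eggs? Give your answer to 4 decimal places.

X ~ Binomial(n=9, p=0.055).
P(X=5) = C(9,5) · p^5 · (1−p)^4
= 126 · 5.0328e-07 · 0.79749 = 0.000051

0.0001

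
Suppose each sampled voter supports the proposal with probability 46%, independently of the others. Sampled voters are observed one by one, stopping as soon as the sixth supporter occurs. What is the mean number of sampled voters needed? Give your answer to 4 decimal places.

13.0435

Y = total sampled voters until the sixth success; negative binomial with r=6, p=0.46.
E[Y] = r / p = 6 / 0.46 = 13.043478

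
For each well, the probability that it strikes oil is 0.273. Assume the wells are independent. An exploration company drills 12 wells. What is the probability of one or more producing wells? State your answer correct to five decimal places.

0.97820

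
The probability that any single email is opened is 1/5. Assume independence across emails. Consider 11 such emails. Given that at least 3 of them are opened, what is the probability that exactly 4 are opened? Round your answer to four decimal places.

X ~ Binomial(11, 0.20). Want P(X=4 | X≥3) = P(X=4) / P(X≥3).
P(X=4) = C(11,4)·0.20^4·0.80^7 = 0.110730
P(X≥3) = 1 − 0.085899 − 0.236223 − 0.295279 = 0.382598
Ratio = 0.110730 / 0.382598 = 0.289415

0.2894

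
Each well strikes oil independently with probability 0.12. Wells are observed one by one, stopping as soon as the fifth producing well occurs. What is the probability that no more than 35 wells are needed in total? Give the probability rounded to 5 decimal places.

0.41249

Finishing within 35 wells ⇔ at least 5 successes in the first 35. With X ~ Binomial(35, 0.12), P(Y ≤ 35) = 1 − P(X ≤ 4).
  k=0: C(35,0)·0.12^0·0.88^35 = 0.0113997
  k=1: C(35,1)·0.12^1·0.88^34 = 0.0544077
  k=2: C(35,2)·0.12^2·0.88^33 = 0.1261269
  k=3: C(35,3)·0.12^3·0.88^32 = 0.1891903
  k=4: C(35,4)·0.12^4·0.88^31 = 0.2063894
1 − 0.5875140 = 0.4124860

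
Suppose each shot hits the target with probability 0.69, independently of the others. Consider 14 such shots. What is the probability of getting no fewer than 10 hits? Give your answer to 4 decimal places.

0.5514

X ~ Binomial(14, 0.69); P(X ≥ 10) = Σ C(14,k) p^k (1−p)^(14−k) over k:
  k=10: C(14,10)·0.69^10·0.31^4 = 0.226137
  k=11: C(14,11)·0.69^11·0.31^3 = 0.183032
  k=12: C(14,12)·0.69^12·0.31^2 = 0.101848
  k=13: C(14,13)·0.69^13·0.31^1 = 0.034876
  k=14: C(14,14)·0.69^14·0.31^0 = 0.005545
Total = 0.551438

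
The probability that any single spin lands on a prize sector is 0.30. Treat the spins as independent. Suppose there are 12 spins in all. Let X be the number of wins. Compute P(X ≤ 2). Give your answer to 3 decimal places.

X ~ Binomial(12, 0.30); P(X ≤ 2) = Σ C(12,k) p^k (1−p)^(12−k) over k:
  k=0: C(12,0)·0.30^0·0.70^12 = 0.01384
  k=1: C(12,1)·0.30^1·0.70^11 = 0.07118
  k=2: C(12,2)·0.30^2·0.70^10 = 0.16779
Total = 0.25282

0.253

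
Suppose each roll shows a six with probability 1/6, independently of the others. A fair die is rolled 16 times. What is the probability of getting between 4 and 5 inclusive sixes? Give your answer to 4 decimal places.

0.2331

X ~ Binomial(16, 0.166667); P(4 ≤ X ≤ 5) = Σ C(16,k) p^k (1−p)^(16−k) over k:
  k=4: C(16,4)·0.166667^4·0.833333^12 = 0.157504
  k=5: C(16,5)·0.166667^5·0.833333^11 = 0.075602
Total = 0.233106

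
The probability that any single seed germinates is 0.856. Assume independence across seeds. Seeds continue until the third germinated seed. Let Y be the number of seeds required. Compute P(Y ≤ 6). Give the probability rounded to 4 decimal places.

0.9949

Finishing within 6 seeds ⇔ at least 3 successes in the first 6. With X ~ Binomial(6, 0.856), P(Y ≤ 6) = 1 − P(X ≤ 2).
  k=0: C(6,0)·0.856^0·0.144^6 = 0.000009
  k=1: C(6,1)·0.856^1·0.144^5 = 0.000318
  k=2: C(6,2)·0.856^2·0.144^4 = 0.004726
1 − 0.005053 = 0.994947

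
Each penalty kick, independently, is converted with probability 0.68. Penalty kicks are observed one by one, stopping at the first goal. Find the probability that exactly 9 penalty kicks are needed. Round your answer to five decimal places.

Geometric (trials to first success), p = 0.68.
P(Y = 9) = (1−p)^8 · p = 0.00010995 · 0.68 = 0.0000748

0.00007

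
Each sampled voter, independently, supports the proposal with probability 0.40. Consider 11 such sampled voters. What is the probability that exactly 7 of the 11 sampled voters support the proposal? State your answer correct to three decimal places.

0.070

X ~ Binomial(n=11, p=0.40).
P(X=7) = C(11,7) · p^7 · (1−p)^4
= 330 · 0.0016384 · 0.1296 = 0.07007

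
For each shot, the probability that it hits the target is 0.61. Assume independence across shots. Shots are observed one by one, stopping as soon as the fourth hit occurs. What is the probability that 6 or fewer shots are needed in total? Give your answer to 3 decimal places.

Finishing within 6 shots ⇔ at least 4 successes in the first 6. With X ~ Binomial(6, 0.61), P(Y ≤ 6) = 1 − P(X ≤ 3).
  k=0: C(6,0)·0.61^0·0.39^6 = 0.00352
  k=1: C(6,1)·0.61^1·0.39^5 = 0.03302
  k=2: C(6,2)·0.61^2·0.39^4 = 0.12912
  k=3: C(6,3)·0.61^3·0.39^3 = 0.26929
1 − 0.43495 = 0.56505

0.565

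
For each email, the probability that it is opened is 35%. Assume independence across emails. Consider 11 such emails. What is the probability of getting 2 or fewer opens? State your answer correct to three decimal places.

X ~ Binomial(11, 0.35); P(X ≤ 2) = Σ C(11,k) p^k (1−p)^(11−k) over k:
  k=0: C(11,0)·0.35^0·0.65^11 = 0.00875
  k=1: C(11,1)·0.35^1·0.65^10 = 0.05183
  k=2: C(11,2)·0.35^2·0.65^9 = 0.13955
Total = 0.20013

0.200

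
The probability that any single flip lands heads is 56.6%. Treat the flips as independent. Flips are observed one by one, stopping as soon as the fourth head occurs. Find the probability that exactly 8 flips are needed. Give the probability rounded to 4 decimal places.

Y = trial on which the fourth success occurs; negative binomial, r=4, p=0.566.
P(Y=8) = C(7,3) · p^4 · (1−p)^4
= 35 · 0.10263 · 0.035478 = 0.127436

0.1274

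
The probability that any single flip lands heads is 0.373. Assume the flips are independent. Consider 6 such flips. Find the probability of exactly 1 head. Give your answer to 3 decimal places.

X ~ Binomial(n=6, p=0.373).
P(X=1) = C(6,1) · p^1 · (1−p)^5
= 6 · 0.373 · 0.096903 = 0.21687

0.217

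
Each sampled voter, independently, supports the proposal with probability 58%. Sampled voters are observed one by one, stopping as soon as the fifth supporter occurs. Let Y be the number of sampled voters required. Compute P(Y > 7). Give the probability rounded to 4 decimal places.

0.6229

Needing more than 7 sampled voters ⇔ fewer than 5 successes in the first 7. With X ~ Binomial(7, 0.58), P(Y > 7) = P(X ≤ 4).
  k=0: C(7,0)·0.58^0·0.42^7 = 0.002305
  k=1: C(7,1)·0.58^1·0.42^6 = 0.022285
  k=2: C(7,2)·0.58^2·0.42^5 = 0.092326
  k=3: C(7,3)·0.58^3·0.42^4 = 0.212495
  k=4: C(7,4)·0.58^4·0.42^3 = 0.293446
P(X ≤ 4) = 0.622857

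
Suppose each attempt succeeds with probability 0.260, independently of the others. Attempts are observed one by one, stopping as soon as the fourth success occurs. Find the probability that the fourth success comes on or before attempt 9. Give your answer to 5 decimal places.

Finishing within 9 attempts ⇔ at least 4 successes in the first 9. With X ~ Binomial(9, 0.26), P(Y ≤ 9) = 1 − P(X ≤ 3).
  k=0: C(9,0)·0.26^0·0.74^9 = 0.0665404
  k=1: C(9,1)·0.26^1·0.74^8 = 0.2104116
  k=2: C(9,2)·0.26^2·0.74^7 = 0.2957136
  k=3: C(9,3)·0.26^3·0.74^6 = 0.2424318
1 − 0.8150974 = 0.1849026

0.18490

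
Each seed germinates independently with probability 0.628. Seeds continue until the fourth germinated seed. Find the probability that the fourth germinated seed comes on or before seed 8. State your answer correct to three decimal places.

Finishing within 8 seeds ⇔ at least 4 successes in the first 8. With X ~ Binomial(8, 0.628), P(Y ≤ 8) = 1 − P(X ≤ 3).
  k=0: C(8,0)·0.628^0·0.372^8 = 0.00037
  k=1: C(8,1)·0.628^1·0.372^7 = 0.00495
  k=2: C(8,2)·0.628^2·0.372^6 = 0.02926
  k=3: C(8,3)·0.628^3·0.372^5 = 0.09881
1 − 0.13339 = 0.86661

0.867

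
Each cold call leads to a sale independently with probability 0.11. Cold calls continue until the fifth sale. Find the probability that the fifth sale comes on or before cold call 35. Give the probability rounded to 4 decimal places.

0.3399

Finishing within 35 cold calls ⇔ at least 5 successes in the first 35. With X ~ Binomial(35, 0.11), P(Y ≤ 35) = 1 − P(X ≤ 4).
  k=0: C(35,0)·0.11^0·0.89^35 = 0.016930
  k=1: C(35,1)·0.11^1·0.89^34 = 0.073235
  k=2: C(35,2)·0.11^2·0.89^33 = 0.153877
  k=3: C(35,3)·0.11^3·0.89^32 = 0.209203
  k=4: C(35,4)·0.11^4·0.89^31 = 0.206852
1 − 0.660097 = 0.339903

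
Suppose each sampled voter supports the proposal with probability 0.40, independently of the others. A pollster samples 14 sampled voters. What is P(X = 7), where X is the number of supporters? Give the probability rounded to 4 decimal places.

0.1574

X ~ Binomial(n=14, p=0.40).
P(X=7) = C(14,7) · p^7 · (1−p)^7
= 3432 · 0.0016384 · 0.027994 = 0.157408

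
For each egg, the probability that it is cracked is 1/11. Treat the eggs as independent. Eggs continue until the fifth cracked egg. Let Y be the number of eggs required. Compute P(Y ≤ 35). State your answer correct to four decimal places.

0.2089

Finishing within 35 eggs ⇔ at least 5 successes in the first 35. With X ~ Binomial(35, 0.090909), P(Y ≤ 35) = 1 − P(X ≤ 4).
  k=0: C(35,0)·0.090909^0·0.909091^35 = 0.035584
  k=1: C(35,1)·0.090909^1·0.909091^34 = 0.124544
  k=2: C(35,2)·0.090909^2·0.909091^33 = 0.211725
  k=3: C(35,3)·0.090909^3·0.909091^32 = 0.232898
  k=4: C(35,4)·0.090909^4·0.909091^31 = 0.186318
1 − 0.791070 = 0.208930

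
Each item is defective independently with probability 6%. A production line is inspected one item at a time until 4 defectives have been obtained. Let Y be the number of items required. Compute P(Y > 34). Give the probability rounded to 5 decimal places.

Needing more than 34 items ⇔ fewer than 4 successes in the first 34. With X ~ Binomial(34, 0.06), P(Y > 34) = P(X ≤ 3).
  k=0: C(34,0)·0.06^0·0.94^34 = 0.1219964
  k=1: C(34,1)·0.06^1·0.94^33 = 0.2647581
  k=2: C(34,2)·0.06^2·0.94^32 = 0.2788410
  k=3: C(34,3)·0.06^3·0.94^31 = 0.1898492
P(X ≤ 3) = 0.8554448

0.85544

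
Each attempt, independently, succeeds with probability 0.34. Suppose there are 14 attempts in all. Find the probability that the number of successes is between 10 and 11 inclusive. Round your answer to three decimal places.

X ~ Binomial(14, 0.34); P(10 ≤ X ≤ 11) = Σ C(14,k) p^k (1−p)^(14−k) over k:
  k=10: C(14,10)·0.34^10·0.66^4 = 0.00392
  k=11: C(14,11)·0.34^11·0.66^3 = 0.00073
Total = 0.00466

0.005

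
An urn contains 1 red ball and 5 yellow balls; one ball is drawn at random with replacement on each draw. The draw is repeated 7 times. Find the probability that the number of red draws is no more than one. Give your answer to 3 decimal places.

0.670

X ~ Binomial(7, 0.166667); P(X ≤ 1) = Σ C(7,k) p^k (1−p)^(7−k) over k:
  k=0: C(7,0)·0.166667^0·0.833333^7 = 0.27908
  k=1: C(7,1)·0.166667^1·0.833333^6 = 0.39071
Total = 0.66980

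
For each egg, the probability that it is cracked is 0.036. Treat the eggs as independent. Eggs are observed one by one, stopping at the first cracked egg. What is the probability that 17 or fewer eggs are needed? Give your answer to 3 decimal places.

Y = number of eggs to the first success; geometric, p = 0.036.
P(Y ≤ 17) = 1 − (1−p)^17 = 1 − 0.53618 = 0.46382

0.464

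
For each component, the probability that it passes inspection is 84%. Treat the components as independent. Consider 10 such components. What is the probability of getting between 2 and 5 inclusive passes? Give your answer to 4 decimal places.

X ~ Binomial(10, 0.84); P(2 ≤ X ≤ 5) = Σ C(10,k) p^k (1−p)^(10−k) over k:
  k=2: C(10,2)·0.84^2·0.16^8 = 0.000014
  k=3: C(10,3)·0.84^3·0.16^7 = 0.000191
  k=4: C(10,4)·0.84^4·0.16^6 = 0.001754
  k=5: C(10,5)·0.84^5·0.16^5 = 0.011051
Total = 0.013010

0.0130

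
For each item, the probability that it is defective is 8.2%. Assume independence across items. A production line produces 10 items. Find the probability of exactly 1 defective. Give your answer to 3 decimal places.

0.380

X ~ Binomial(n=10, p=0.082).
P(X=1) = C(10,1) · p^1 · (1−p)^9
= 10 · 0.082 · 0.463 = 0.37966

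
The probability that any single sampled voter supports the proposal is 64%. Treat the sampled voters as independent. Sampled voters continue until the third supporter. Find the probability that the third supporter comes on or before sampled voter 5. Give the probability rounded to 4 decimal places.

0.7491

Finishing within 5 sampled voters ⇔ at least 3 successes in the first 5. With X ~ Binomial(5, 0.64), P(Y ≤ 5) = 1 − P(X ≤ 2).
  k=0: C(5,0)·0.64^0·0.36^5 = 0.006047
  k=1: C(5,1)·0.64^1·0.36^4 = 0.053748
  k=2: C(5,2)·0.64^2·0.36^3 = 0.191103
1 − 0.250897 = 0.749103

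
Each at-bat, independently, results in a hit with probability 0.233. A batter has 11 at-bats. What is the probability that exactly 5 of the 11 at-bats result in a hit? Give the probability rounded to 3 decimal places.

X ~ Binomial(n=11, p=0.233).
P(X=5) = C(11,5) · p^5 · (1−p)^6
= 462 · 0.00068672 · 0.2036 = 0.06459

0.065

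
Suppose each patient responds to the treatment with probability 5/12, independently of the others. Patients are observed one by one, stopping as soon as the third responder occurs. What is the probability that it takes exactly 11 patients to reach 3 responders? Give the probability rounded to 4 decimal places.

0.0436

Y = trial on which the third success occurs; negative binomial, r=3, p=0.416667.
P(Y=11) = C(10,2) · p^3 · (1−p)^8
= 45 · 0.072338 · 0.013407 = 0.043643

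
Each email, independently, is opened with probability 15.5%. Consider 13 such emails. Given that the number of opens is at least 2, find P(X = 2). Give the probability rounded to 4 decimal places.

0.4733

X ~ Binomial(13, 0.155). Want P(X=2 | X≥2) = P(X=2) / P(X≥2).
P(X=2) = C(13,2)·0.155^2·0.845^11 = 0.293888
P(X≥2) = 1 − 0.111979 − 0.267027 = 0.620994
Ratio = 0.293888 / 0.620994 = 0.473254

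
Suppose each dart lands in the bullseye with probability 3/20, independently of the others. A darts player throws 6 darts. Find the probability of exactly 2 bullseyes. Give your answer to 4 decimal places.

0.1762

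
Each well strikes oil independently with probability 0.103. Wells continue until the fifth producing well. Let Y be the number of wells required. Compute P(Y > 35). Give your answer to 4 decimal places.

0.7099

Needing more than 35 wells ⇔ fewer than 5 successes in the first 35. With X ~ Binomial(35, 0.103), P(Y > 35) = P(X ≤ 4).
  k=0: C(35,0)·0.103^0·0.897^35 = 0.022271
  k=1: C(35,1)·0.103^1·0.897^34 = 0.089505
  k=2: C(35,2)·0.103^2·0.897^33 = 0.174720
  k=3: C(35,3)·0.103^3·0.897^32 = 0.220688
  k=4: C(35,4)·0.103^4·0.897^31 = 0.202728
P(X ≤ 4) = 0.709912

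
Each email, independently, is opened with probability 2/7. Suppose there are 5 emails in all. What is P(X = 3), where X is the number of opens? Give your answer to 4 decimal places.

X ~ Binomial(n=5, p=0.285714).
P(X=3) = C(5,3) · p^3 · (1−p)^2
= 10 · 0.023324 · 0.5102 = 0.118998

0.1190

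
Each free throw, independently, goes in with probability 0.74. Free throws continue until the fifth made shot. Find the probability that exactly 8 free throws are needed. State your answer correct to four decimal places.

0.1365

Y = trial on which the fifth success occurs; negative binomial, r=5, p=0.74.
P(Y=8) = C(7,4) · p^5 · (1−p)^3
= 35 · 0.2219 · 0.017576 = 0.136504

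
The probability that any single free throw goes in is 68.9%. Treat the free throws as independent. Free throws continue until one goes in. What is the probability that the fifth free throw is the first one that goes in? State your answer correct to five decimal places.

0.00645

Geometric (trials to first success), p = 0.689.
P(Y = 5) = (1−p)^4 · p = 0.009355 · 0.689 = 0.0064456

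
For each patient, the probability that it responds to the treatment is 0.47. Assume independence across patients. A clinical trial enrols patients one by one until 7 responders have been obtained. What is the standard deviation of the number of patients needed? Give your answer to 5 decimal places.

Y = total patients until the seventh success; negative binomial with r=7, p=0.47.
SD(Y) = √[r(1−p)/p²] = √(16.7949298) = 4.0981618

4.09816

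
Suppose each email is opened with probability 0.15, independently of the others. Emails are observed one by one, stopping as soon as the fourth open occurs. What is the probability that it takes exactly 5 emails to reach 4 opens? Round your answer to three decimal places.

Y = trial on which the fourth success occurs; negative binomial, r=4, p=0.15.
P(Y=5) = C(4,3) · p^4 · (1−p)^1
= 4 · 0.00050625 · 0.85 = 0.00172

0.002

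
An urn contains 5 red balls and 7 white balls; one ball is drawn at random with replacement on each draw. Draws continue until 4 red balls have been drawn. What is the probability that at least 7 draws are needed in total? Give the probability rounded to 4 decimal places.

0.7970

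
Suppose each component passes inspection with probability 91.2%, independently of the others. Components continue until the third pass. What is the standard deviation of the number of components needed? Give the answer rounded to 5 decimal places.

Y = total components until the third success; negative binomial with r=3, p=0.912.
SD(Y) = √[r(1−p)/p²] = √(0.3174054) = 0.5633874

0.56339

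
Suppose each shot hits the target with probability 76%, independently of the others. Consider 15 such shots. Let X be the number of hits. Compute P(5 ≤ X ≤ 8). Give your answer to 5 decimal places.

0.04625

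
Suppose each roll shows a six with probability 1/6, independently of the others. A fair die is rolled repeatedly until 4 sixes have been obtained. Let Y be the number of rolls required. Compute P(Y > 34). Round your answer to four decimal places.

0.1587

Needing more than 34 rolls ⇔ fewer than 4 successes in the first 34. With X ~ Binomial(34, 0.166667), P(Y > 34) = P(X ≤ 3).
  k=0: C(34,0)·0.166667^0·0.833333^34 = 0.002032
  k=1: C(34,1)·0.166667^1·0.833333^33 = 0.013815
  k=2: C(34,2)·0.166667^2·0.833333^32 = 0.045589
  k=3: C(34,3)·0.166667^3·0.833333^31 = 0.097257
P(X ≤ 3) = 0.158692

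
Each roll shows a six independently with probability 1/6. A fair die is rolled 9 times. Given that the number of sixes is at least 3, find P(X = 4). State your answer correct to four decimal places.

X ~ Binomial(9, 0.166667). Want P(X=4 | X≥3) = P(X=4) / P(X≥3).
P(X=4) = C(9,4)·0.166667^4·0.833333^5 = 0.039071
P(X≥3) = 1 − 0.193807 − 0.348852 − 0.279082 = 0.178260
Ratio = 0.039071 / 0.178260 = 0.219183

0.2192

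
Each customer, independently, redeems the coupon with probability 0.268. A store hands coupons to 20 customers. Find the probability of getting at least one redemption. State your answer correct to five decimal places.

0.99805

P(at least one) = 1 − P(none) = 1 − (1 − 0.268)^20
= 1 − 0.0019508 = 0.9980492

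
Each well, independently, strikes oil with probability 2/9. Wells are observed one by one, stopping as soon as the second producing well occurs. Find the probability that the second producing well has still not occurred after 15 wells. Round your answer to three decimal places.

Needing more than 15 wells ⇔ fewer than 2 successes in the first 15. With X ~ Binomial(15, 0.222222), P(Y > 15) = P(X ≤ 1).
  k=0: C(15,0)·0.222222^0·0.777778^15 = 0.02306
  k=1: C(15,1)·0.222222^1·0.777778^14 = 0.09882
P(X ≤ 1) = 0.12188

0.122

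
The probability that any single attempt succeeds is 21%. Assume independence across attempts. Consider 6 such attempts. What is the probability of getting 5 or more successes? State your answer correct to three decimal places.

X ~ Binomial(6, 0.21); P(X ≥ 5) = Σ C(6,k) p^k (1−p)^(6−k) over k:
  k=5: C(6,5)·0.21^5·0.79^1 = 0.00194
  k=6: C(6,6)·0.21^6·0.79^0 = 0.00009
Total = 0.00202

0.002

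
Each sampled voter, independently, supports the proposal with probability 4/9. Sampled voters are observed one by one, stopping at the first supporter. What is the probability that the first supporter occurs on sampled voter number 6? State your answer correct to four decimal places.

0.0235

Geometric (trials to first success), p = 0.444444.
P(Y = 6) = (1−p)^5 · p = 0.052922 · 0.444444 = 0.023521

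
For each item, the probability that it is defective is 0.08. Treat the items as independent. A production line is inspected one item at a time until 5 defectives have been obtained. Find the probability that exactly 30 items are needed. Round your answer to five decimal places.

Y = trial on which the fifth success occurs; negative binomial, r=5, p=0.08.
P(Y=30) = C(29,4) · p^5 · (1−p)^25
= 23751 · 3.2768e-06 · 0.12436 = 0.0096789

0.00968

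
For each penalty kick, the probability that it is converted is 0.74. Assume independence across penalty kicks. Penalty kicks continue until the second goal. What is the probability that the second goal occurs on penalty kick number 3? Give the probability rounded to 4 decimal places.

Y = trial on which the second success occurs; negative binomial, r=2, p=0.74.
P(Y=3) = C(2,1) · p^2 · (1−p)^1
= 2 · 0.5476 · 0.26 = 0.284752

0.2848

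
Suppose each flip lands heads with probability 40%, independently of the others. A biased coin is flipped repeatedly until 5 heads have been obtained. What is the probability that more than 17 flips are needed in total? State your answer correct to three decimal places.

0.126

Needing more than 17 flips ⇔ fewer than 5 successes in the first 17. With X ~ Binomial(17, 0.40), P(Y > 17) = P(X ≤ 4).
  k=0: C(17,0)·0.40^0·0.60^17 = 0.00017
  k=1: C(17,1)·0.40^1·0.60^16 = 0.00192
  k=2: C(17,2)·0.40^2·0.60^15 = 0.01023
  k=3: C(17,3)·0.40^3·0.60^14 = 0.03410
  k=4: C(17,4)·0.40^4·0.60^13 = 0.07958
P(X ≤ 4) = 0.12600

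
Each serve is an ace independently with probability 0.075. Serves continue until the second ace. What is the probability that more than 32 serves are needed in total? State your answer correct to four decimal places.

Needing more than 32 serves ⇔ fewer than 2 successes in the first 32. With X ~ Binomial(32, 0.075), P(Y > 32) = P(X ≤ 1).
  k=0: C(32,0)·0.075^0·0.925^32 = 0.082515
  k=1: C(32,1)·0.075^1·0.925^31 = 0.214094
P(X ≤ 1) = 0.296610

0.2966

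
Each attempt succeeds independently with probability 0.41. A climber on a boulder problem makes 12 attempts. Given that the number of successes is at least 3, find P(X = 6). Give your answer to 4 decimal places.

0.1998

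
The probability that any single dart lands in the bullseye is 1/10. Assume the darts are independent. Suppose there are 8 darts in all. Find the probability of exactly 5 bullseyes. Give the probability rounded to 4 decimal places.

X ~ Binomial(n=8, p=0.10).
P(X=5) = C(8,5) · p^5 · (1−p)^3
= 56 · 1e-05 · 0.729 = 0.000408

0.0004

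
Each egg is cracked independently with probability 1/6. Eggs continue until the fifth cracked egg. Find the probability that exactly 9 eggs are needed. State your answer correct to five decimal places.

0.00434

Y = trial on which the fifth success occurs; negative binomial, r=5, p=0.166667.
P(Y=9) = C(8,4) · p^5 · (1−p)^4
= 70 · 0.0001286 · 0.48225 = 0.0043413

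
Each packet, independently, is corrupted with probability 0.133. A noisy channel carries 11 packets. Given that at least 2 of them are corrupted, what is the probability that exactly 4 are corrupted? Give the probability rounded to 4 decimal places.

0.0863

X ~ Binomial(11, 0.133). Want P(X=4 | X≥2) = P(X=4) / P(X≥2).
P(X=4) = C(11,4)·0.133^4·0.867^7 = 0.038024
P(X≥2) = 1 − 0.208070 − 0.351104 = 0.440826
Ratio = 0.038024 / 0.440826 = 0.086256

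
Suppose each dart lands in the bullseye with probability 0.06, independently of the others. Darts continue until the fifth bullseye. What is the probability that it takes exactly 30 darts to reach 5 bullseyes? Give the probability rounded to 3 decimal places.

0.004

Y = trial on which the fifth success occurs; negative binomial, r=5, p=0.06.
P(Y=30) = C(29,4) · p^5 · (1−p)^25
= 23751 · 7.776e-07 · 0.21291 = 0.00393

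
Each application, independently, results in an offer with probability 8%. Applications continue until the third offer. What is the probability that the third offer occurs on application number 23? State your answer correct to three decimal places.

0.022

Y = trial on which the third success occurs; negative binomial, r=3, p=0.08.
P(Y=23) = C(22,2) · p^3 · (1−p)^20
= 231 · 0.000512 · 0.18869 = 0.02232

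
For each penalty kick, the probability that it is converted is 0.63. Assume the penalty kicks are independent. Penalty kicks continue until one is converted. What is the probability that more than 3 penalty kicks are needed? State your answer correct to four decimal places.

Y = number of penalty kicks to the first success; geometric, p = 0.63.
P(Y > 3) = P(first 3 all fail) = (1−p)^3 = 0.050653

0.0507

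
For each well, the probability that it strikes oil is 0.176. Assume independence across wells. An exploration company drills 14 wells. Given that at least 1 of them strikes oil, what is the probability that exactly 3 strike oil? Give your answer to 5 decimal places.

X ~ Binomial(14, 0.176). Want P(X=3 | X≥1) = P(X=3) / P(X≥1).
P(X=3) = C(14,3)·0.176^3·0.824^11 = 0.2359602
P(X≥1) = 1 − 0.0665244 = 0.9334756
Ratio = 0.2359602 / 0.9334756 = 0.2527759

0.25278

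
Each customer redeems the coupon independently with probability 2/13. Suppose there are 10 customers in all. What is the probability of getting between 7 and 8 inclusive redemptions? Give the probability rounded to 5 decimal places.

X ~ Binomial(10, 0.153846); P(7 ≤ X ≤ 8) = Σ C(10,k) p^k (1−p)^(10−k) over k:
  k=7: C(10,7)·0.153846^7·0.846154^3 = 0.0001483
  k=8: C(10,8)·0.153846^8·0.846154^2 = 0.0000101
Total = 0.0001584

0.00016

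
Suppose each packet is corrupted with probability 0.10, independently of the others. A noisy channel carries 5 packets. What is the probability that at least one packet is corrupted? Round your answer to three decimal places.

0.410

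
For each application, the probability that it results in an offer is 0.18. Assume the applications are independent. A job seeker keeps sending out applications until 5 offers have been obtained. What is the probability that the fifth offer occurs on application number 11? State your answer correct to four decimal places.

0.0121

Y = trial on which the fifth success occurs; negative binomial, r=5, p=0.18.
P(Y=11) = C(10,4) · p^5 · (1−p)^6
= 210 · 0.00018896 · 0.30401 = 0.012063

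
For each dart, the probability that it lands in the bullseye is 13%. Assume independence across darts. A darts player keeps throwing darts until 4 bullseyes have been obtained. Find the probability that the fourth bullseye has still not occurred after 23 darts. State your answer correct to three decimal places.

Needing more than 23 darts ⇔ fewer than 4 successes in the first 23. With X ~ Binomial(23, 0.13), P(Y > 23) = P(X ≤ 3).
  k=0: C(23,0)·0.13^0·0.87^23 = 0.04064
  k=1: C(23,1)·0.13^1·0.87^22 = 0.13967
  k=2: C(23,2)·0.13^2·0.87^21 = 0.22957
  k=3: C(23,3)·0.13^3·0.87^20 = 0.24012
P(X ≤ 3) = 0.65000

0.650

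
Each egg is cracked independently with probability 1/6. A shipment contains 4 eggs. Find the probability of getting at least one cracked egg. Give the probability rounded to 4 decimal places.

0.5177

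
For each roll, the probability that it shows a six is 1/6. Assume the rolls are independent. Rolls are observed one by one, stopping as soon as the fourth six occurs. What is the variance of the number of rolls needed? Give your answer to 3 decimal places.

120.000

Y = total rolls until the fourth success; negative binomial with r=4, p=0.166667.
Var(Y) = r(1−p)/p² = 4·0.833333 / 0.166667² = 120.00000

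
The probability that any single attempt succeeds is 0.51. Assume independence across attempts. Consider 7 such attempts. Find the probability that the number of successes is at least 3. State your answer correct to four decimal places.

X ~ Binomial(7, 0.51); P(X ≥ 3) = Σ C(7,k) p^k (1−p)^(7−k) over k:
  k=3: C(7,3)·0.51^3·0.49^4 = 0.267647
  k=4: C(7,4)·0.51^4·0.49^3 = 0.278572
  k=5: C(7,5)·0.51^5·0.49^2 = 0.173965
  k=6: C(7,6)·0.51^6·0.49^1 = 0.060355
  k=7: C(7,7)·0.51^7·0.49^0 = 0.008974
Total = 0.789514

0.7895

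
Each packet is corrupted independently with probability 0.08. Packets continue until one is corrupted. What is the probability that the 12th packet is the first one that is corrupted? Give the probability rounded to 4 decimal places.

0.0320

Geometric (trials to first success), p = 0.08.
P(Y = 12) = (1−p)^11 · p = 0.39964 · 0.08 = 0.031971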